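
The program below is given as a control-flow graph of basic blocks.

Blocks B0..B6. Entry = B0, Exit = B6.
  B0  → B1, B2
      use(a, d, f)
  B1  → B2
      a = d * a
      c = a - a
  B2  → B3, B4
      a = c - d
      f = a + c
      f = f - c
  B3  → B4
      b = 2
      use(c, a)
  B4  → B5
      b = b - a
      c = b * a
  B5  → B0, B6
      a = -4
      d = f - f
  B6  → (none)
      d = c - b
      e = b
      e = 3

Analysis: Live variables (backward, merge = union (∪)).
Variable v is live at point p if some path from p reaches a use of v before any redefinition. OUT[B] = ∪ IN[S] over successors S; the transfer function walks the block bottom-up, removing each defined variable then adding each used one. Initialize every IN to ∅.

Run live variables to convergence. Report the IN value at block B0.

Answer: {a, b, c, d, f}

Derivation:
Per-block solution:
  B0:   IN={a, b, c, d, f}   OUT={a, b, c, d}
  B1:   IN={a, b, d}   OUT={b, c, d}
  B2:   IN={b, c, d}   OUT={a, b, c, f}
  B3:   IN={a, c, f}   OUT={a, b, f}
  B4:   IN={a, b, f}   OUT={b, c, f}
  B5:   IN={b, c, f}   OUT={a, b, c, d, f}
  B6:   IN={b, c}   OUT={}

Merge at B0: OUT[B0] = IN[B1] ⊔ IN[B2] = {a, b, c, d}
Applying B0's transfer function to that OUT value gives IN[B0] (row B0 above).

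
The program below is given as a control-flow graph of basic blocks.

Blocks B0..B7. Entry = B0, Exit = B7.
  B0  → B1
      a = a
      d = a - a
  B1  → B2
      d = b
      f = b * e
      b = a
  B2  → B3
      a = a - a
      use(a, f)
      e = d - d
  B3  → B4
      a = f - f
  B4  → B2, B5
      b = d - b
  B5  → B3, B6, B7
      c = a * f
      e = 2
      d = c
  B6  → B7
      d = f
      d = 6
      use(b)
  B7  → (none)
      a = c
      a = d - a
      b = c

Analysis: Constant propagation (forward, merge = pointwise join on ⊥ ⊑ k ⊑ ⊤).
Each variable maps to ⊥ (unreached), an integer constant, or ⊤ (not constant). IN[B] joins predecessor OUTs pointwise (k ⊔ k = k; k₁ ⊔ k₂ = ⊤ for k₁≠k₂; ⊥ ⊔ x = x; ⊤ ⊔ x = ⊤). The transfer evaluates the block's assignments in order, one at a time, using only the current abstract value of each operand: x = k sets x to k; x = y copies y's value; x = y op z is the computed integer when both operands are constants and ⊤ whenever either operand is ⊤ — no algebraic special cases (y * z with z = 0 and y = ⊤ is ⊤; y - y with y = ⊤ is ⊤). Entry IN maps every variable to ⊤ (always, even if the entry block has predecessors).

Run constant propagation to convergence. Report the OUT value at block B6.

Answer: {a: ⊤, b: ⊤, c: ⊤, d: 6, e: 2, f: ⊤}

Trace:
Fixpoint table:
  B0:  IN=(all ⊤)  OUT=(all ⊤)
  B1:  IN=(all ⊤)  OUT=(all ⊤)
  B2:  IN=(all ⊤)  OUT=(all ⊤)
  B3:  IN=(all ⊤)  OUT=(all ⊤)
  B4:  IN=(all ⊤)  OUT=(all ⊤)
  B5:  IN=(all ⊤)  OUT={e:2; rest ⊤}
  B6:  IN={e:2; rest ⊤}  OUT={d:6, e:2; rest ⊤}
  B7:  IN={e:2; rest ⊤}  OUT={e:2; rest ⊤}

Merge at B6: IN[B6] = OUT[B5] = {a: ⊤, b: ⊤, c: ⊤, d: ⊤, e: 2, f: ⊤}
Applying B6's transfer function to that IN value gives OUT[B6] (row B6 above).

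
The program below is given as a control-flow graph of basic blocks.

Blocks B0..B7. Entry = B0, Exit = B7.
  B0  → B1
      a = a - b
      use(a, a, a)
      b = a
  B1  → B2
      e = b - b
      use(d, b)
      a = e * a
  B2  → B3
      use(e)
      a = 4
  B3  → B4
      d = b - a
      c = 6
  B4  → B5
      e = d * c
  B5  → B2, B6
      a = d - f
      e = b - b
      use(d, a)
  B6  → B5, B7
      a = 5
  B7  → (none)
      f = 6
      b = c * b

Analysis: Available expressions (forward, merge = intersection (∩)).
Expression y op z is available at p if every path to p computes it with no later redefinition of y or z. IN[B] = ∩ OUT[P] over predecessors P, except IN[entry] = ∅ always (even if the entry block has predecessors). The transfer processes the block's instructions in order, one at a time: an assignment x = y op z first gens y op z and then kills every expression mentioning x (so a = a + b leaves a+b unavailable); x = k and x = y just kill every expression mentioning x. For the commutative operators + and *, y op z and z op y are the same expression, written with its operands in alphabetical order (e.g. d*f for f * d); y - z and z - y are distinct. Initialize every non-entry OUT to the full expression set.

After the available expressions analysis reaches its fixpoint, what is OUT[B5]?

Answer: {b-b, c*d, d-f}

Derivation:
Converged values:
  B0:   IN={}   OUT={}
  B1:   IN={}   OUT={b-b}
  B2:   IN={b-b}   OUT={b-b}
  B3:   IN={b-b}   OUT={b-a, b-b}
  B4:   IN={b-a, b-b}   OUT={b-a, b-b, c*d}
  B5:   IN={b-b, c*d}   OUT={b-b, c*d, d-f}
  B6:   IN={b-b, c*d, d-f}   OUT={b-b, c*d, d-f}
  B7:   IN={b-b, c*d, d-f}   OUT={c*d}

Merge at B5: IN[B5] = OUT[B4] ∩ OUT[B6] = {b-b, c*d}
Applying B5's transfer function to that IN value gives OUT[B5] (row B5 above).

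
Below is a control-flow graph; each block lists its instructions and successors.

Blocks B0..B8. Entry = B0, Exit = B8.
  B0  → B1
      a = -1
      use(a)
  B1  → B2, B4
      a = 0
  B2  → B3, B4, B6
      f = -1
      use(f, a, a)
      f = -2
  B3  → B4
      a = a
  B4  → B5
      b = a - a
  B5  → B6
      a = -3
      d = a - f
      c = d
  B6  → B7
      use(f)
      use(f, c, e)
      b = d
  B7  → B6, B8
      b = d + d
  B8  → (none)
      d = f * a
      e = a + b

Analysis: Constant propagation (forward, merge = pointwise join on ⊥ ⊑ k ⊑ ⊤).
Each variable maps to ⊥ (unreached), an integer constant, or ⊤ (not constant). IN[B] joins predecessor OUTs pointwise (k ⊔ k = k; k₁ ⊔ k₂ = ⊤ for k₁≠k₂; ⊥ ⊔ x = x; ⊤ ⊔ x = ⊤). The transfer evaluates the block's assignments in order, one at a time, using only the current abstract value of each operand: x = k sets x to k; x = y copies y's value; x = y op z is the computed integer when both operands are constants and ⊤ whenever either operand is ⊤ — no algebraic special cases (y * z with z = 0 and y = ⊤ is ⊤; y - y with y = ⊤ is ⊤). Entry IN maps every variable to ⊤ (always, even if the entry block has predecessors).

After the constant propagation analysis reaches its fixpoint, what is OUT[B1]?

Converged values:
  B0:   IN=(all ⊤)   OUT={a:-1; rest ⊤}
  B1:   IN={a:-1; rest ⊤}   OUT={a:0; rest ⊤}
  B2:   IN={a:0; rest ⊤}   OUT={a:0, f:-2; rest ⊤}
  B3:   IN={a:0, f:-2; rest ⊤}   OUT={a:0, f:-2; rest ⊤}
  B4:   IN={a:0; rest ⊤}   OUT={a:0, b:0; rest ⊤}
  B5:   IN={a:0, b:0; rest ⊤}   OUT={a:-3, b:0; rest ⊤}
  B6:   IN=(all ⊤)   OUT=(all ⊤)
  B7:   IN=(all ⊤)   OUT=(all ⊤)
  B8:   IN=(all ⊤)   OUT=(all ⊤)

Merge at B1: IN[B1] = OUT[B0] = {a: -1, b: ⊤, c: ⊤, d: ⊤, e: ⊤, f: ⊤}
Applying B1's transfer function to that IN value gives OUT[B1] (row B1 above).

Answer: {a: 0, b: ⊤, c: ⊤, d: ⊤, e: ⊤, f: ⊤}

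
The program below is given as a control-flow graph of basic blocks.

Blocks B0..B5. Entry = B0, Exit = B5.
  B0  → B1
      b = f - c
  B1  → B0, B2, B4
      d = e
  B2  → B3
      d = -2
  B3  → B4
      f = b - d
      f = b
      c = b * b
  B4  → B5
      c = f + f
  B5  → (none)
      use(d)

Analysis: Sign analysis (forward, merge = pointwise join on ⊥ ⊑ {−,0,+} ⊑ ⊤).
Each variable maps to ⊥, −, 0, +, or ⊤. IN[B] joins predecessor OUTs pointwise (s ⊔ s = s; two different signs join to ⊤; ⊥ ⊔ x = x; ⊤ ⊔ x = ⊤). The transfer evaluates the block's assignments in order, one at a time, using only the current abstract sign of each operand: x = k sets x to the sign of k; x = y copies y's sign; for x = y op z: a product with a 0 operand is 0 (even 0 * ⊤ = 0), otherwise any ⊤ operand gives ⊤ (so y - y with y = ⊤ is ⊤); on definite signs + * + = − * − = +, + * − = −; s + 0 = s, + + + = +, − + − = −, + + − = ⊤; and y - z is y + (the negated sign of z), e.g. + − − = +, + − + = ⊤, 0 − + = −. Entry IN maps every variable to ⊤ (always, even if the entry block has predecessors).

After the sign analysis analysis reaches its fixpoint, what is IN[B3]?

Converged values:
  B0: | IN=(all ⊤) | OUT=(all ⊤)
  B1: | IN=(all ⊤) | OUT=(all ⊤)
  B2: | IN=(all ⊤) | OUT={d:-; rest ⊤}
  B3: | IN={d:-; rest ⊤} | OUT={d:-; rest ⊤}
  B4: | IN=(all ⊤) | OUT=(all ⊤)
  B5: | IN=(all ⊤) | OUT=(all ⊤)

Merge at B3: IN[B3] = OUT[B2] = {a: ⊤, b: ⊤, c: ⊤, d: -, e: ⊤, f: ⊤}

Answer: {a: ⊤, b: ⊤, c: ⊤, d: -, e: ⊤, f: ⊤}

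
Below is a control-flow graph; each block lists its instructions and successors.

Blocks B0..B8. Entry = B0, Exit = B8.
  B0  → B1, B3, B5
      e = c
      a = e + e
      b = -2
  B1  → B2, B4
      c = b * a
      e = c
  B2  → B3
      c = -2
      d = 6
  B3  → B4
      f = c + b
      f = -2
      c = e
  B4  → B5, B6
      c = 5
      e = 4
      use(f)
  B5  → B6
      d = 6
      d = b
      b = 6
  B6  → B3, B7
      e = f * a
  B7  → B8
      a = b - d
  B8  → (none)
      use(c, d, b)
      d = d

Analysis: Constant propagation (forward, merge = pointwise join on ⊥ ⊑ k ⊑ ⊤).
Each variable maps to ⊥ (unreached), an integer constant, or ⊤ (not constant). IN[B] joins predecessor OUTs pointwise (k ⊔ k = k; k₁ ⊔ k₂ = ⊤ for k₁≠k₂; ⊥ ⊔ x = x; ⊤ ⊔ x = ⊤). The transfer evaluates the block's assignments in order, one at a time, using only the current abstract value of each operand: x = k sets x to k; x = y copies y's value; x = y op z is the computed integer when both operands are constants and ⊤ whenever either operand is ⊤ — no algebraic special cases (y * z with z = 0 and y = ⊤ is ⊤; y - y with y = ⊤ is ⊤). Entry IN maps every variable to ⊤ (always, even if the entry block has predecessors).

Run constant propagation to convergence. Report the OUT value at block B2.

Per-block solution:
  B0:  IN=(all ⊤)  OUT={b:-2; rest ⊤}
  B1:  IN={b:-2; rest ⊤}  OUT={b:-2; rest ⊤}
  B2:  IN={b:-2; rest ⊤}  OUT={b:-2, c:-2, d:6; rest ⊤}
  B3:  IN=(all ⊤)  OUT={f:-2; rest ⊤}
  B4:  IN=(all ⊤)  OUT={c:5, e:4; rest ⊤}
  B5:  IN=(all ⊤)  OUT={b:6; rest ⊤}
  B6:  IN=(all ⊤)  OUT=(all ⊤)
  B7:  IN=(all ⊤)  OUT=(all ⊤)
  B8:  IN=(all ⊤)  OUT=(all ⊤)

Merge at B2: IN[B2] = OUT[B1] = {a: ⊤, b: -2, c: ⊤, d: ⊤, e: ⊤, f: ⊤}
Applying B2's transfer function to that IN value gives OUT[B2] (row B2 above).

Answer: {a: ⊤, b: -2, c: -2, d: 6, e: ⊤, f: ⊤}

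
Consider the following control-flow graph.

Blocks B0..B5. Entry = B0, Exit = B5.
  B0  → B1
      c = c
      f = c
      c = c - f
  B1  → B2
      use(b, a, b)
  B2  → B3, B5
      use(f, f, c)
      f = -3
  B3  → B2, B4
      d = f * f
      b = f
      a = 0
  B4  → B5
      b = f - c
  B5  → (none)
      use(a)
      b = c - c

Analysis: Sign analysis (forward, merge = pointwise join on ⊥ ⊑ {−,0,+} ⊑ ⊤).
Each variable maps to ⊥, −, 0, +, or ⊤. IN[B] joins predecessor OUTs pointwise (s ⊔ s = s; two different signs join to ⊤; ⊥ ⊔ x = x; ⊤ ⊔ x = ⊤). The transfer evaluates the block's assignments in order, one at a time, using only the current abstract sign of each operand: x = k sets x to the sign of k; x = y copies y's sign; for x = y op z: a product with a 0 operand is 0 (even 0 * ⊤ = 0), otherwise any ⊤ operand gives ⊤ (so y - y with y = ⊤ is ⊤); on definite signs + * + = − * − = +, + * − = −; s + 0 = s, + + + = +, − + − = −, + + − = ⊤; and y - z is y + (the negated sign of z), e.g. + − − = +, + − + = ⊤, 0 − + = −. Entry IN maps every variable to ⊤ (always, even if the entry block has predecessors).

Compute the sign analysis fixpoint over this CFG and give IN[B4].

Answer: {a: 0, b: -, c: ⊤, d: +, e: ⊤, f: -}

Derivation:
Per-block solution:
  B0:  IN=(all ⊤)  OUT=(all ⊤)
  B1:  IN=(all ⊤)  OUT=(all ⊤)
  B2:  IN=(all ⊤)  OUT={f:-; rest ⊤}
  B3:  IN={f:-; rest ⊤}  OUT={a:0, b:-, d:+, f:-; rest ⊤}
  B4:  IN={a:0, b:-, d:+, f:-; rest ⊤}  OUT={a:0, d:+, f:-; rest ⊤}
  B5:  IN={f:-; rest ⊤}  OUT={f:-; rest ⊤}

Merge at B4: IN[B4] = OUT[B3] = {a: 0, b: -, c: ⊤, d: +, e: ⊤, f: -}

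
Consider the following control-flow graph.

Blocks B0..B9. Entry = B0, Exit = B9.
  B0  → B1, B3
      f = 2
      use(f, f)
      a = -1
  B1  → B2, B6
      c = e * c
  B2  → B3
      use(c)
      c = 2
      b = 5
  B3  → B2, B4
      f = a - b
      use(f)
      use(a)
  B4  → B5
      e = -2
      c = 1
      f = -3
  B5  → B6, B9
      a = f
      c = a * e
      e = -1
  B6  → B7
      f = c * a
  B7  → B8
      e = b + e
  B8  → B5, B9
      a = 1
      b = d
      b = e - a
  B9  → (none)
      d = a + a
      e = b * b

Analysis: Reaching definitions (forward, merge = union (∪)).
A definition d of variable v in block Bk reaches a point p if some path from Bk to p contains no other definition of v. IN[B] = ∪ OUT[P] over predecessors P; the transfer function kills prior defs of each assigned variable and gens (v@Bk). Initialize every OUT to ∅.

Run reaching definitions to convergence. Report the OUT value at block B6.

Converged values:
  B0:   IN={}   OUT={a@B0, f@B0}
  B1:   IN={a@B0, f@B0}   OUT={a@B0, c@B1, f@B0}
  B2:   IN={a@B0, b@B2, c@B1, c@B2, f@B0, f@B3}   OUT={a@B0, b@B2, c@B2, f@B0, f@B3}
  B3:   IN={a@B0, b@B2, c@B2, f@B0, f@B3}   OUT={a@B0, b@B2, c@B2, f@B3}
  B4:   IN={a@B0, b@B2, c@B2, f@B3}   OUT={a@B0, b@B2, c@B4, e@B4, f@B4}
  B5:   IN={a@B0, a@B8, b@B2, b@B8, c@B1, c@B4, c@B5, e@B4, e@B7, f@B4, f@B6}   OUT={a@B5, b@B2, b@B8, c@B5, e@B5, f@B4, f@B6}
  B6:   IN={a@B0, a@B5, b@B2, b@B8, c@B1, c@B5, e@B5, f@B0, f@B4, f@B6}   OUT={a@B0, a@B5, b@B2, b@B8, c@B1, c@B5, e@B5, f@B6}
  B7:   IN={a@B0, a@B5, b@B2, b@B8, c@B1, c@B5, e@B5, f@B6}   OUT={a@B0, a@B5, b@B2, b@B8, c@B1, c@B5, e@B7, f@B6}
  B8:   IN={a@B0, a@B5, b@B2, b@B8, c@B1, c@B5, e@B7, f@B6}   OUT={a@B8, b@B8, c@B1, c@B5, e@B7, f@B6}
  B9:   IN={a@B5, a@B8, b@B2, b@B8, c@B1, c@B5, e@B5, e@B7, f@B4, f@B6}   OUT={a@B5, a@B8, b@B2, b@B8, c@B1, c@B5, d@B9, e@B9, f@B4, f@B6}

Merge at B6: IN[B6] = OUT[B1] ⊔ OUT[B5] = {a@B0, a@B5, b@B2, b@B8, c@B1, c@B5, e@B5, f@B0, f@B4, f@B6}
Applying B6's transfer function to that IN value gives OUT[B6] (row B6 above).

Answer: {a@B0, a@B5, b@B2, b@B8, c@B1, c@B5, e@B5, f@B6}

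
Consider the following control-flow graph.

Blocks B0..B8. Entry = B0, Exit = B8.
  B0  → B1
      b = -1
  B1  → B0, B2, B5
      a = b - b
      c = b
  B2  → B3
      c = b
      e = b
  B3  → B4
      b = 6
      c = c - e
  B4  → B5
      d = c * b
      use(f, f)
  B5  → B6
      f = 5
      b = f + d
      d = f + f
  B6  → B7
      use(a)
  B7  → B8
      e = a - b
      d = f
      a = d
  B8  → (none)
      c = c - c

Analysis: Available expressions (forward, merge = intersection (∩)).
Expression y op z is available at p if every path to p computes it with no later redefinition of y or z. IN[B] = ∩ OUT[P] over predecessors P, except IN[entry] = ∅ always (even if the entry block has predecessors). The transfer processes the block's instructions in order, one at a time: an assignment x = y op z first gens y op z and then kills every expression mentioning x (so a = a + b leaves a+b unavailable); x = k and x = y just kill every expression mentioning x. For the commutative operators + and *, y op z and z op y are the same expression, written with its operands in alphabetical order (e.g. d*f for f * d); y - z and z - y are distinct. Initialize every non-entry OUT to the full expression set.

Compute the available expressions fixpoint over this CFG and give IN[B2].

Answer: {b-b}

Working:
Fixpoint table:
  B0: | IN={} | OUT={}
  B1: | IN={} | OUT={b-b}
  B2: | IN={b-b} | OUT={b-b}
  B3: | IN={b-b} | OUT={}
  B4: | IN={} | OUT={b*c}
  B5: | IN={} | OUT={f+f}
  B6: | IN={f+f} | OUT={f+f}
  B7: | IN={f+f} | OUT={f+f}
  B8: | IN={f+f} | OUT={f+f}

Merge at B2: IN[B2] = OUT[B1] = {b-b}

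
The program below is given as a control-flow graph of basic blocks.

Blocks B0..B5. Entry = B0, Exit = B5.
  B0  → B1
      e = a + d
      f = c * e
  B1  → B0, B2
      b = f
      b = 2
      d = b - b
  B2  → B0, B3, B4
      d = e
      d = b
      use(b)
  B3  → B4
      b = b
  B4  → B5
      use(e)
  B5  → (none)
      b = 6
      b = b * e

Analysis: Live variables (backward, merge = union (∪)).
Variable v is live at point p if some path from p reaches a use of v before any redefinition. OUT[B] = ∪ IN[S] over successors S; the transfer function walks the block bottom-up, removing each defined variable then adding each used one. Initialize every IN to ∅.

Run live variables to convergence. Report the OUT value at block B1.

Answer: {a, b, c, d, e}

Derivation:
Converged values:
  B0:  IN={a, c, d}  OUT={a, c, e, f}
  B1:  IN={a, c, e, f}  OUT={a, b, c, d, e}
  B2:  IN={a, b, c, e}  OUT={a, b, c, d, e}
  B3:  IN={b, e}  OUT={e}
  B4:  IN={e}  OUT={e}
  B5:  IN={e}  OUT={}

Merge at B1: OUT[B1] = IN[B0] ⊔ IN[B2] = {a, b, c, d, e}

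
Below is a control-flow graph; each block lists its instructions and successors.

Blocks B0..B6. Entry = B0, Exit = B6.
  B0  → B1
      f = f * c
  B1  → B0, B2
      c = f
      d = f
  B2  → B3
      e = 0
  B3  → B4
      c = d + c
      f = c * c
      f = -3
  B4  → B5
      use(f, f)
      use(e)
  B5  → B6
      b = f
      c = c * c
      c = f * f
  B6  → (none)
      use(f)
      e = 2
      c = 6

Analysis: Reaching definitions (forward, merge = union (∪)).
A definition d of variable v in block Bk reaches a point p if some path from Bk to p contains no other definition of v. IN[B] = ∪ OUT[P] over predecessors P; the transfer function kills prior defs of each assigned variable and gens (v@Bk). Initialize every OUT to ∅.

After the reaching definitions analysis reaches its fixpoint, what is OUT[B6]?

Fixpoint table:
  B0:  IN={c@B1, d@B1, f@B0}  OUT={c@B1, d@B1, f@B0}
  B1:  IN={c@B1, d@B1, f@B0}  OUT={c@B1, d@B1, f@B0}
  B2:  IN={c@B1, d@B1, f@B0}  OUT={c@B1, d@B1, e@B2, f@B0}
  B3:  IN={c@B1, d@B1, e@B2, f@B0}  OUT={c@B3, d@B1, e@B2, f@B3}
  B4:  IN={c@B3, d@B1, e@B2, f@B3}  OUT={c@B3, d@B1, e@B2, f@B3}
  B5:  IN={c@B3, d@B1, e@B2, f@B3}  OUT={b@B5, c@B5, d@B1, e@B2, f@B3}
  B6:  IN={b@B5, c@B5, d@B1, e@B2, f@B3}  OUT={b@B5, c@B6, d@B1, e@B6, f@B3}

Merge at B6: IN[B6] = OUT[B5] = {b@B5, c@B5, d@B1, e@B2, f@B3}
Applying B6's transfer function to that IN value gives OUT[B6] (row B6 above).

Answer: {b@B5, c@B6, d@B1, e@B6, f@B3}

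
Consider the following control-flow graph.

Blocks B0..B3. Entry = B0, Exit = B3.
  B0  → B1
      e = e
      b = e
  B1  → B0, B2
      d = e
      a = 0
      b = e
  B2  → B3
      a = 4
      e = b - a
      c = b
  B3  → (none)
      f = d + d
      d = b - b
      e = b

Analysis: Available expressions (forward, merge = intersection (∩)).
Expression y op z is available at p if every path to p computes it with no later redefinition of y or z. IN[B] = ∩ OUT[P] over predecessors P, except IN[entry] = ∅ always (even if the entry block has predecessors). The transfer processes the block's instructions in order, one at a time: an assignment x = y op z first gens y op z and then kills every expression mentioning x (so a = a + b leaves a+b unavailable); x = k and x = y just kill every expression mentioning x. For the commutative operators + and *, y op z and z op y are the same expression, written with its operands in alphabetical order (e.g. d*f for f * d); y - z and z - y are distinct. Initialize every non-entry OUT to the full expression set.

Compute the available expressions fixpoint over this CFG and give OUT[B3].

Per-block solution:
  B0:  IN={}  OUT={}
  B1:  IN={}  OUT={}
  B2:  IN={}  OUT={b-a}
  B3:  IN={b-a}  OUT={b-a, b-b}

Merge at B3: IN[B3] = OUT[B2] = {b-a}
Applying B3's transfer function to that IN value gives OUT[B3] (row B3 above).

Answer: {b-a, b-b}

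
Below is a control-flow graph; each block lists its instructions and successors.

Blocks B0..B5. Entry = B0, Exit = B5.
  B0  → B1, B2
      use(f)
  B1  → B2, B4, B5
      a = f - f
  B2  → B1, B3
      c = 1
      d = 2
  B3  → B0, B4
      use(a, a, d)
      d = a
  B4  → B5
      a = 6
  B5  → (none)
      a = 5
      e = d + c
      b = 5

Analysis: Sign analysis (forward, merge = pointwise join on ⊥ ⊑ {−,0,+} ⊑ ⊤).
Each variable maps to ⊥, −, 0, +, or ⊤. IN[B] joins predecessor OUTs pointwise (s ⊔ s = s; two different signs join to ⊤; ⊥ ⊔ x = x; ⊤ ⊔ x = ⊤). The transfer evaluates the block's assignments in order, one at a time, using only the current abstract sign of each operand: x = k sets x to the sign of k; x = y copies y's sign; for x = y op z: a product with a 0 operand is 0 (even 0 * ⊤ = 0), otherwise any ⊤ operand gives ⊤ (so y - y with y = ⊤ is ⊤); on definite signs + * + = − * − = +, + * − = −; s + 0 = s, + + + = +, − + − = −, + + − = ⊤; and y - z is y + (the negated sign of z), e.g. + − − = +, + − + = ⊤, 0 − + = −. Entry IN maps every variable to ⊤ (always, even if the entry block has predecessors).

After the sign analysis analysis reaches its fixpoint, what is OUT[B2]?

Answer: {a: ⊤, b: ⊤, c: +, d: +, e: ⊤, f: ⊤}

Working:
Per-block solution:
  B0:  IN=(all ⊤)  OUT=(all ⊤)
  B1:  IN=(all ⊤)  OUT=(all ⊤)
  B2:  IN=(all ⊤)  OUT={c:+, d:+; rest ⊤}
  B3:  IN={c:+, d:+; rest ⊤}  OUT={c:+; rest ⊤}
  B4:  IN=(all ⊤)  OUT={a:+; rest ⊤}
  B5:  IN=(all ⊤)  OUT={a:+, b:+; rest ⊤}

Merge at B2: IN[B2] = OUT[B0] ⊔ OUT[B1] = {a: ⊤, b: ⊤, c: ⊤, d: ⊤, e: ⊤, f: ⊤}
Applying B2's transfer function to that IN value gives OUT[B2] (row B2 above).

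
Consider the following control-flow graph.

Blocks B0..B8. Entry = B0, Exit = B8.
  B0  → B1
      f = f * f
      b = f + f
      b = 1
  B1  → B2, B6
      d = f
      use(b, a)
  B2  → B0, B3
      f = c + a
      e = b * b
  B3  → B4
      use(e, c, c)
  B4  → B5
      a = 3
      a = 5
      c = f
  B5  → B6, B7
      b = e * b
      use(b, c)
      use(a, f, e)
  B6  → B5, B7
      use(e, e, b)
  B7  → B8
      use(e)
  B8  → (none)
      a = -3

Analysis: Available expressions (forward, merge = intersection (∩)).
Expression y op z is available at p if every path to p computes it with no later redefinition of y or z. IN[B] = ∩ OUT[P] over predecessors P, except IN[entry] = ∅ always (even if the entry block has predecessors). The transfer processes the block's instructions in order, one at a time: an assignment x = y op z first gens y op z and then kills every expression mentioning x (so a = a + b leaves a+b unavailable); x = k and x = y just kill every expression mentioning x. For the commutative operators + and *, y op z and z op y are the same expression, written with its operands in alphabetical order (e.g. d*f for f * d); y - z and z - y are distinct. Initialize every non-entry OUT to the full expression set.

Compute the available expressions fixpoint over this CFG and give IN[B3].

Answer: {a+c, b*b}

Derivation:
Fixpoint table:
  B0: | IN={} | OUT={f+f}
  B1: | IN={f+f} | OUT={f+f}
  B2: | IN={f+f} | OUT={a+c, b*b}
  B3: | IN={a+c, b*b} | OUT={a+c, b*b}
  B4: | IN={a+c, b*b} | OUT={b*b}
  B5: | IN={} | OUT={}
  B6: | IN={} | OUT={}
  B7: | IN={} | OUT={}
  B8: | IN={} | OUT={}

Merge at B3: IN[B3] = OUT[B2] = {a+c, b*b}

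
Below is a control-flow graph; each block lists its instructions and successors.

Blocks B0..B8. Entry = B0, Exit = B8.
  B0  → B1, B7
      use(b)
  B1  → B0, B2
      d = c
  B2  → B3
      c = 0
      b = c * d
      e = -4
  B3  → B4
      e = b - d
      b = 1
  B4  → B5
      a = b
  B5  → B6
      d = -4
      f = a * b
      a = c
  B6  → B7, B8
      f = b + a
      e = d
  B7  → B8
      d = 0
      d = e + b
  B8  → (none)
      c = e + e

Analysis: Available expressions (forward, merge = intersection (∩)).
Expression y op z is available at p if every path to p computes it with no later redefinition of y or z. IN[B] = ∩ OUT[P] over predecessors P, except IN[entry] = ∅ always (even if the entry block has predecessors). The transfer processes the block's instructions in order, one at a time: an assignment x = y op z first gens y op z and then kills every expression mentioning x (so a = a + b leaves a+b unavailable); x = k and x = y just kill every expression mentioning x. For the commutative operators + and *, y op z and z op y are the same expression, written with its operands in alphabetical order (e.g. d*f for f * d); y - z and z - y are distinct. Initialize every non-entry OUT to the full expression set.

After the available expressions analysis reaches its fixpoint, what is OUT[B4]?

Fixpoint table:
  B0:   IN={}   OUT={}
  B1:   IN={}   OUT={}
  B2:   IN={}   OUT={c*d}
  B3:   IN={c*d}   OUT={c*d}
  B4:   IN={c*d}   OUT={c*d}
  B5:   IN={c*d}   OUT={}
  B6:   IN={}   OUT={a+b}
  B7:   IN={}   OUT={b+e}
  B8:   IN={}   OUT={e+e}

Merge at B4: IN[B4] = OUT[B3] = {c*d}
Applying B4's transfer function to that IN value gives OUT[B4] (row B4 above).

Answer: {c*d}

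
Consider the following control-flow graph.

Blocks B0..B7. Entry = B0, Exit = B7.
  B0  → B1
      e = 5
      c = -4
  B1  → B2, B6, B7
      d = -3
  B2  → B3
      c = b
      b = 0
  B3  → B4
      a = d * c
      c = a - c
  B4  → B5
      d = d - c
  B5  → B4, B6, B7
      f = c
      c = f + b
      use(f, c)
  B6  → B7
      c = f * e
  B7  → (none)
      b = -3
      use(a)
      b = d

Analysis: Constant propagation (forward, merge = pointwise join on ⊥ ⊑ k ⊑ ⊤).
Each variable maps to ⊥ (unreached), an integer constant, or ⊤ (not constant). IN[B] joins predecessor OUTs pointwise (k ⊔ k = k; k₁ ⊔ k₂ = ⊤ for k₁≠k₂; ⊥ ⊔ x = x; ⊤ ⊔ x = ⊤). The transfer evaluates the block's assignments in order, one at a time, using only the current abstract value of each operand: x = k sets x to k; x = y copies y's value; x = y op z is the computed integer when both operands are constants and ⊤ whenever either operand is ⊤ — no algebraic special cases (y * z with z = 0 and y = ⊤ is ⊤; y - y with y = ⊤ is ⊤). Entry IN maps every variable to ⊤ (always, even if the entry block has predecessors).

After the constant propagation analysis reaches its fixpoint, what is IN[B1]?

Per-block solution:
  B0:   IN=(all ⊤)   OUT={c:-4, e:5; rest ⊤}
  B1:   IN={c:-4, e:5; rest ⊤}   OUT={c:-4, d:-3, e:5; rest ⊤}
  B2:   IN={c:-4, d:-3, e:5; rest ⊤}   OUT={b:0, d:-3, e:5; rest ⊤}
  B3:   IN={b:0, d:-3, e:5; rest ⊤}   OUT={b:0, d:-3, e:5; rest ⊤}
  B4:   IN={b:0, e:5; rest ⊤}   OUT={b:0, e:5; rest ⊤}
  B5:   IN={b:0, e:5; rest ⊤}   OUT={b:0, e:5; rest ⊤}
  B6:   IN={e:5; rest ⊤}   OUT={e:5; rest ⊤}
  B7:   IN={e:5; rest ⊤}   OUT={e:5; rest ⊤}

Merge at B1: IN[B1] = OUT[B0] = {a: ⊤, b: ⊤, c: -4, d: ⊤, e: 5, f: ⊤}

Answer: {a: ⊤, b: ⊤, c: -4, d: ⊤, e: 5, f: ⊤}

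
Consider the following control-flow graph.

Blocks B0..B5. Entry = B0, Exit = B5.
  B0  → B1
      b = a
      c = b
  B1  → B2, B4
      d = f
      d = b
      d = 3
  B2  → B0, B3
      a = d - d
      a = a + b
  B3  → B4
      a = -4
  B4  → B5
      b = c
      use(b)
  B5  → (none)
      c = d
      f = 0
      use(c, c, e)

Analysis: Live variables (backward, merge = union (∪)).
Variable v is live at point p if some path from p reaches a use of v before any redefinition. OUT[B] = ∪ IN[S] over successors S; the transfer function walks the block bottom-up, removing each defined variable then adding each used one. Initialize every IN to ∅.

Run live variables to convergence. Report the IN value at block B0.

Per-block solution:
  B0: | IN={a, e, f} | OUT={b, c, e, f}
  B1: | IN={b, c, e, f} | OUT={b, c, d, e, f}
  B2: | IN={b, c, d, e, f} | OUT={a, c, d, e, f}
  B3: | IN={c, d, e} | OUT={c, d, e}
  B4: | IN={c, d, e} | OUT={d, e}
  B5: | IN={d, e} | OUT={}

Merge at B0: OUT[B0] = IN[B1] = {b, c, e, f}
Applying B0's transfer function to that OUT value gives IN[B0] (row B0 above).

Answer: {a, e, f}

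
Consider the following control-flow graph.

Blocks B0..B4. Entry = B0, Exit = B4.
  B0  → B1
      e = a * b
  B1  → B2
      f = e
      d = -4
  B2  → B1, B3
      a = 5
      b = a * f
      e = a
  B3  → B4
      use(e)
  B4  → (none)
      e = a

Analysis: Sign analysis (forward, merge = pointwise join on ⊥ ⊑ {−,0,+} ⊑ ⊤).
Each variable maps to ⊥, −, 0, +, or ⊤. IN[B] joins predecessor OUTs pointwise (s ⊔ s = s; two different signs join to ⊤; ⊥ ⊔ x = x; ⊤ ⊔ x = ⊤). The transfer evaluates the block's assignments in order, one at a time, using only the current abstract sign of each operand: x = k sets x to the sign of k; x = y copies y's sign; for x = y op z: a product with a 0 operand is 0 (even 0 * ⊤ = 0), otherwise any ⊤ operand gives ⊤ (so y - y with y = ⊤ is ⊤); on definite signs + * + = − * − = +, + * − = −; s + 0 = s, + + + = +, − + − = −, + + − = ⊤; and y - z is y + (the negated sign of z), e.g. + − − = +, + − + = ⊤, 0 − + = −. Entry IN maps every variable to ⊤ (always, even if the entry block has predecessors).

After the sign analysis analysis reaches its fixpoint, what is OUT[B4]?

Converged values:
  B0:  IN=(all ⊤)  OUT=(all ⊤)
  B1:  IN=(all ⊤)  OUT={d:-; rest ⊤}
  B2:  IN={d:-; rest ⊤}  OUT={a:+, d:-, e:+; rest ⊤}
  B3:  IN={a:+, d:-, e:+; rest ⊤}  OUT={a:+, d:-, e:+; rest ⊤}
  B4:  IN={a:+, d:-, e:+; rest ⊤}  OUT={a:+, d:-, e:+; rest ⊤}

Merge at B4: IN[B4] = OUT[B3] = {a: +, b: ⊤, c: ⊤, d: -, e: +, f: ⊤}
Applying B4's transfer function to that IN value gives OUT[B4] (row B4 above).

Answer: {a: +, b: ⊤, c: ⊤, d: -, e: +, f: ⊤}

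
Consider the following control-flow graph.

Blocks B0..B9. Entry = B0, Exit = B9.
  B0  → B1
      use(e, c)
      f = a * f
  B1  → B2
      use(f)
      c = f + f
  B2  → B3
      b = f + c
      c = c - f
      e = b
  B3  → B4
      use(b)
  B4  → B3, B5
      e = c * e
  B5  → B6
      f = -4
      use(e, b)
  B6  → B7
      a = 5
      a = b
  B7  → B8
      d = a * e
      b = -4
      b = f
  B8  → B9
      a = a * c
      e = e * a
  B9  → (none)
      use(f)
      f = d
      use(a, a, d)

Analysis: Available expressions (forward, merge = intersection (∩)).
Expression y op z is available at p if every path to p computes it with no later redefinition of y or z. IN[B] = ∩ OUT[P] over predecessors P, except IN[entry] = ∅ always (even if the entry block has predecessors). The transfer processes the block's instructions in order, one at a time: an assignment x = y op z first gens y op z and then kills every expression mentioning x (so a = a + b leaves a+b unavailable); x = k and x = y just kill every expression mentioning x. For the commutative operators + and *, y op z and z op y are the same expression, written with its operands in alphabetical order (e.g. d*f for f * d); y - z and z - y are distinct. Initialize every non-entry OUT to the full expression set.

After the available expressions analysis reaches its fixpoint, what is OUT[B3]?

Fixpoint table:
  B0:  IN={}  OUT={}
  B1:  IN={}  OUT={f+f}
  B2:  IN={f+f}  OUT={f+f}
  B3:  IN={f+f}  OUT={f+f}
  B4:  IN={f+f}  OUT={f+f}
  B5:  IN={f+f}  OUT={}
  B6:  IN={}  OUT={}
  B7:  IN={}  OUT={a*e}
  B8:  IN={a*e}  OUT={}
  B9:  IN={}  OUT={}

Merge at B3: IN[B3] = OUT[B2] ∩ OUT[B4] = {f+f}
Applying B3's transfer function to that IN value gives OUT[B3] (row B3 above).

Answer: {f+f}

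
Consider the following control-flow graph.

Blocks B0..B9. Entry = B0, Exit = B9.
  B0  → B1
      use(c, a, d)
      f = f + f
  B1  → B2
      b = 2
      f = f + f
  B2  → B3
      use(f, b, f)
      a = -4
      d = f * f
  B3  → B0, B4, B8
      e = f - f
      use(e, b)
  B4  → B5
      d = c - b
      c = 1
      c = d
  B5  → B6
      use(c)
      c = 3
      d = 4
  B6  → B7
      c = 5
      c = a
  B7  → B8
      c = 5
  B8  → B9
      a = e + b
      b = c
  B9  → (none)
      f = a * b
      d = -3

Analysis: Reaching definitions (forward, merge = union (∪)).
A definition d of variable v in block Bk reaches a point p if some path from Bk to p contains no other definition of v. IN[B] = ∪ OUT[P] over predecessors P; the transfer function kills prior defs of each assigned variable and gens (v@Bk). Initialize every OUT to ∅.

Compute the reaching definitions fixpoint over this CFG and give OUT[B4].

Converged values:
  B0:  IN={a@B2, b@B1, d@B2, e@B3, f@B1}  OUT={a@B2, b@B1, d@B2, e@B3, f@B0}
  B1:  IN={a@B2, b@B1, d@B2, e@B3, f@B0}  OUT={a@B2, b@B1, d@B2, e@B3, f@B1}
  B2:  IN={a@B2, b@B1, d@B2, e@B3, f@B1}  OUT={a@B2, b@B1, d@B2, e@B3, f@B1}
  B3:  IN={a@B2, b@B1, d@B2, e@B3, f@B1}  OUT={a@B2, b@B1, d@B2, e@B3, f@B1}
  B4:  IN={a@B2, b@B1, d@B2, e@B3, f@B1}  OUT={a@B2, b@B1, c@B4, d@B4, e@B3, f@B1}
  B5:  IN={a@B2, b@B1, c@B4, d@B4, e@B3, f@B1}  OUT={a@B2, b@B1, c@B5, d@B5, e@B3, f@B1}
  B6:  IN={a@B2, b@B1, c@B5, d@B5, e@B3, f@B1}  OUT={a@B2, b@B1, c@B6, d@B5, e@B3, f@B1}
  B7:  IN={a@B2, b@B1, c@B6, d@B5, e@B3, f@B1}  OUT={a@B2, b@B1, c@B7, d@B5, e@B3, f@B1}
  B8:  IN={a@B2, b@B1, c@B7, d@B2, d@B5, e@B3, f@B1}  OUT={a@B8, b@B8, c@B7, d@B2, d@B5, e@B3, f@B1}
  B9:  IN={a@B8, b@B8, c@B7, d@B2, d@B5, e@B3, f@B1}  OUT={a@B8, b@B8, c@B7, d@B9, e@B3, f@B9}

Merge at B4: IN[B4] = OUT[B3] = {a@B2, b@B1, d@B2, e@B3, f@B1}
Applying B4's transfer function to that IN value gives OUT[B4] (row B4 above).

Answer: {a@B2, b@B1, c@B4, d@B4, e@B3, f@B1}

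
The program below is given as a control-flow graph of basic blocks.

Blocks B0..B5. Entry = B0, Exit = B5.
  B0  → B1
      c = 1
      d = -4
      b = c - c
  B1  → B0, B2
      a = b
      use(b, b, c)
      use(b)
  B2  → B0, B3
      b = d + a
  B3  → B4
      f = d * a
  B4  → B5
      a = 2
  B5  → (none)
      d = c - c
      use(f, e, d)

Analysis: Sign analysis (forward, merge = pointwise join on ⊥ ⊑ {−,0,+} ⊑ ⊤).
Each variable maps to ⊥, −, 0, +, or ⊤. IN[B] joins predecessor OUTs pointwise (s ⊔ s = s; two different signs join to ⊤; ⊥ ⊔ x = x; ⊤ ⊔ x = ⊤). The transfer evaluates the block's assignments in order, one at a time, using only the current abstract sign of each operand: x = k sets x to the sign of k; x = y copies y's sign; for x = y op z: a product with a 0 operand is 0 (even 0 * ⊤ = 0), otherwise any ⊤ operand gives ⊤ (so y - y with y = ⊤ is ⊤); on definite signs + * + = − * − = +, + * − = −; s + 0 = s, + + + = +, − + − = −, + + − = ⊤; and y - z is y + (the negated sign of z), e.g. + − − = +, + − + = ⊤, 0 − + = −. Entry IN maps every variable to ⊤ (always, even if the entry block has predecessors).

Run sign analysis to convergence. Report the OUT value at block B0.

Answer: {a: ⊤, b: ⊤, c: +, d: -, e: ⊤, f: ⊤}

Working:
Per-block solution:
  B0:   IN=(all ⊤)   OUT={c:+, d:-; rest ⊤}
  B1:   IN={c:+, d:-; rest ⊤}   OUT={c:+, d:-; rest ⊤}
  B2:   IN={c:+, d:-; rest ⊤}   OUT={c:+, d:-; rest ⊤}
  B3:   IN={c:+, d:-; rest ⊤}   OUT={c:+, d:-; rest ⊤}
  B4:   IN={c:+, d:-; rest ⊤}   OUT={a:+, c:+, d:-; rest ⊤}
  B5:   IN={a:+, c:+, d:-; rest ⊤}   OUT={a:+, c:+; rest ⊤}

Merge at B0 (entry node, so the boundary value (all ⊤) is joined with the incoming edge(s)): IN[B0] = (all ⊤) ⊔ OUT[B1] ⊔ OUT[B2] = {a: ⊤, b: ⊤, c: ⊤, d: ⊤, e: ⊤, f: ⊤}
Applying B0's transfer function to that IN value gives OUT[B0] (row B0 above).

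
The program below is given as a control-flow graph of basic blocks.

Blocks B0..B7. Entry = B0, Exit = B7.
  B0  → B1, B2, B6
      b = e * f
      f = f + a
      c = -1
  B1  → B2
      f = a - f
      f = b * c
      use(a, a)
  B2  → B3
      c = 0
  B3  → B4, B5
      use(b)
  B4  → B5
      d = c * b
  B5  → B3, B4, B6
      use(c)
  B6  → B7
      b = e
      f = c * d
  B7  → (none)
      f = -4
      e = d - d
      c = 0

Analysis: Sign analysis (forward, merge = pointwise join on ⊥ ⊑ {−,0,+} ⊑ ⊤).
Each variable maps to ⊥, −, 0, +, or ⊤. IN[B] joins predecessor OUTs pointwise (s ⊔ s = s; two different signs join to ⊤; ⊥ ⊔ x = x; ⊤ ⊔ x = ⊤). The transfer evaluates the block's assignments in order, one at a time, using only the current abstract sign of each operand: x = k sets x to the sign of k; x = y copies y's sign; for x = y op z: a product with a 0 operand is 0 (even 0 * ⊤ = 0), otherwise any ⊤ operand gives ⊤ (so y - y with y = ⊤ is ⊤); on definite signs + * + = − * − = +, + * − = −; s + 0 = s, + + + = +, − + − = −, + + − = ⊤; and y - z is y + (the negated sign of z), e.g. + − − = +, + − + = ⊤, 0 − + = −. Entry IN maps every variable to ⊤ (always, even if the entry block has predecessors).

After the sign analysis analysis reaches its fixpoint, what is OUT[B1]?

Per-block solution:
  B0:  IN=(all ⊤)  OUT={c:-; rest ⊤}
  B1:  IN={c:-; rest ⊤}  OUT={c:-; rest ⊤}
  B2:  IN={c:-; rest ⊤}  OUT={c:0; rest ⊤}
  B3:  IN={c:0; rest ⊤}  OUT={c:0; rest ⊤}
  B4:  IN={c:0; rest ⊤}  OUT={c:0, d:0; rest ⊤}
  B5:  IN={c:0; rest ⊤}  OUT={c:0; rest ⊤}
  B6:  IN=(all ⊤)  OUT=(all ⊤)
  B7:  IN=(all ⊤)  OUT={c:0, f:-; rest ⊤}

Merge at B1: IN[B1] = OUT[B0] = {a: ⊤, b: ⊤, c: -, d: ⊤, e: ⊤, f: ⊤}
Applying B1's transfer function to that IN value gives OUT[B1] (row B1 above).

Answer: {a: ⊤, b: ⊤, c: -, d: ⊤, e: ⊤, f: ⊤}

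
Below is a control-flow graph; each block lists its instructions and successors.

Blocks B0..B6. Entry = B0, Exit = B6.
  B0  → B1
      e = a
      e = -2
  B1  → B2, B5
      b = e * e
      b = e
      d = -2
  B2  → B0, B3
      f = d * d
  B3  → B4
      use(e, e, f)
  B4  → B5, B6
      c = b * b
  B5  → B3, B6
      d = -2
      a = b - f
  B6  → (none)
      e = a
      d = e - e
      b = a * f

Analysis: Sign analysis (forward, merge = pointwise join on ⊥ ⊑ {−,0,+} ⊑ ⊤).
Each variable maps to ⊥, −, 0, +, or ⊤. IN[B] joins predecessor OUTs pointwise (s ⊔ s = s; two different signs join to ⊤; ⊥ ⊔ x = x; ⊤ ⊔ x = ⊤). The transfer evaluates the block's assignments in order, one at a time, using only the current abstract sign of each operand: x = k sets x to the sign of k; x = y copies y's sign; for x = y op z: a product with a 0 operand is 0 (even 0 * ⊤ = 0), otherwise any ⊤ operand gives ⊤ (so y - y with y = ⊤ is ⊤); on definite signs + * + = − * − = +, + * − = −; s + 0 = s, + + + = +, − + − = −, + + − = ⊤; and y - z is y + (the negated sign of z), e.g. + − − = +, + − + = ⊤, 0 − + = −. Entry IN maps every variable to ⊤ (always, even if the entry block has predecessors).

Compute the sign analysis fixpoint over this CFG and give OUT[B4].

Fixpoint table:
  B0:   IN=(all ⊤)   OUT={e:-; rest ⊤}
  B1:   IN={e:-; rest ⊤}   OUT={b:-, d:-, e:-; rest ⊤}
  B2:   IN={b:-, d:-, e:-; rest ⊤}   OUT={b:-, d:-, e:-, f:+; rest ⊤}
  B3:   IN={b:-, d:-, e:-; rest ⊤}   OUT={b:-, d:-, e:-; rest ⊤}
  B4:   IN={b:-, d:-, e:-; rest ⊤}   OUT={b:-, c:+, d:-, e:-; rest ⊤}
  B5:   IN={b:-, d:-, e:-; rest ⊤}   OUT={b:-, d:-, e:-; rest ⊤}
  B6:   IN={b:-, d:-, e:-; rest ⊤}   OUT=(all ⊤)

Merge at B4: IN[B4] = OUT[B3] = {a: ⊤, b: -, c: ⊤, d: -, e: -, f: ⊤}
Applying B4's transfer function to that IN value gives OUT[B4] (row B4 above).

Answer: {a: ⊤, b: -, c: +, d: -, e: -, f: ⊤}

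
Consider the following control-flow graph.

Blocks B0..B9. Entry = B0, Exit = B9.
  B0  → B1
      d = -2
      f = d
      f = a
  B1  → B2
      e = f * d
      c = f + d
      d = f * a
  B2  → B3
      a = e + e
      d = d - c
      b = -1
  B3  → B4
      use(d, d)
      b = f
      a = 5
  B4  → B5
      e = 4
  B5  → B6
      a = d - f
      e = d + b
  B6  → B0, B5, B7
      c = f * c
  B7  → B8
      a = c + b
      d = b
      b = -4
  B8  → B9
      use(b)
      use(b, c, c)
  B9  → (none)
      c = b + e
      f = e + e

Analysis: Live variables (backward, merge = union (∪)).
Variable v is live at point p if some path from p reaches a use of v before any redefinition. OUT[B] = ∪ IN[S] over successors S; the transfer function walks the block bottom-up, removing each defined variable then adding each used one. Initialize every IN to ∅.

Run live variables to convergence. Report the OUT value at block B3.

Converged values:
  B0: | IN={a} | OUT={a, d, f}
  B1: | IN={a, d, f} | OUT={c, d, e, f}
  B2: | IN={c, d, e, f} | OUT={c, d, f}
  B3: | IN={c, d, f} | OUT={b, c, d, f}
  B4: | IN={b, c, d, f} | OUT={b, c, d, f}
  B5: | IN={b, c, d, f} | OUT={a, b, c, d, e, f}
  B6: | IN={a, b, c, d, e, f} | OUT={a, b, c, d, e, f}
  B7: | IN={b, c, e} | OUT={b, c, e}
  B8: | IN={b, c, e} | OUT={b, e}
  B9: | IN={b, e} | OUT={}

Merge at B3: OUT[B3] = IN[B4] = {b, c, d, f}

Answer: {b, c, d, f}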